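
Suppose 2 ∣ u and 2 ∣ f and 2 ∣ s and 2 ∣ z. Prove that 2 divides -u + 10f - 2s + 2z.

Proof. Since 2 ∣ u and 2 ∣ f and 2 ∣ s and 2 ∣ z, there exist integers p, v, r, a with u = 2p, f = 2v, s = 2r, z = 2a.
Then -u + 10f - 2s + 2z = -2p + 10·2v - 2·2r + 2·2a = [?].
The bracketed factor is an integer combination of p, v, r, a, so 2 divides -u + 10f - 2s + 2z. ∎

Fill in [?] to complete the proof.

2(2a - p - 2r + 10v)

Pull the common 2 out of every term: -2p + 10·2v - 2·2r + 2·2a = 2(2a - p - 2r + 10v).
2a - p - 2r + 10v is an integer, which exhibits the divisibility.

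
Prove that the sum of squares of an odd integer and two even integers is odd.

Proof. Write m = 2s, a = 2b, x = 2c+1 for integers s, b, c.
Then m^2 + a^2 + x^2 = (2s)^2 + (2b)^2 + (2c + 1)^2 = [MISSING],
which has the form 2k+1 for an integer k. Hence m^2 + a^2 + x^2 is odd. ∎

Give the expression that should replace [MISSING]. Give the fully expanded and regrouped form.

Expanding: (2s)^2 + (2b)^2 + (2c + 1)^2 = 4b^2 + 4c^2 + 4c + 4s^2 + 1.
Every term except the constant is even, so this is 2(2b^2 + 2c^2 + 2c + 2s^2) + 1,
and 2b^2 + 2c^2 + 2c + 2s^2 ∈ ℤ gives the required form.

2(2b^2 + 2c^2 + 2c + 2s^2) + 1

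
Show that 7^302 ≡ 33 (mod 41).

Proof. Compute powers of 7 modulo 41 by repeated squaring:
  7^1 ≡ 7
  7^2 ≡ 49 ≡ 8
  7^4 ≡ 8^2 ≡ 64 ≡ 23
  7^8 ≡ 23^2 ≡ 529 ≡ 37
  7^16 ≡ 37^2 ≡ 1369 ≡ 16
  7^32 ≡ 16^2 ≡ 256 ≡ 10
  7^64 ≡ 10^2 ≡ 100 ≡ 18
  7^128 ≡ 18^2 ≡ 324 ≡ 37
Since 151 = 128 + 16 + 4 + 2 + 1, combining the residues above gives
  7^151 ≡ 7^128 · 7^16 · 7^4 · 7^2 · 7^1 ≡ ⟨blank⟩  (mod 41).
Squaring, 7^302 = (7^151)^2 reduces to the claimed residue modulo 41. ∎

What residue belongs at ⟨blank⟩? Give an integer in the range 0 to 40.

7^128 · 7^16 · 7^4 · 7^2 · 7^1 ≡ 37 · 16 · 23 · 8 · 7 = 762496.
762496 mod 41 = 19, so 7^151 ≡ 19 (mod 41).

19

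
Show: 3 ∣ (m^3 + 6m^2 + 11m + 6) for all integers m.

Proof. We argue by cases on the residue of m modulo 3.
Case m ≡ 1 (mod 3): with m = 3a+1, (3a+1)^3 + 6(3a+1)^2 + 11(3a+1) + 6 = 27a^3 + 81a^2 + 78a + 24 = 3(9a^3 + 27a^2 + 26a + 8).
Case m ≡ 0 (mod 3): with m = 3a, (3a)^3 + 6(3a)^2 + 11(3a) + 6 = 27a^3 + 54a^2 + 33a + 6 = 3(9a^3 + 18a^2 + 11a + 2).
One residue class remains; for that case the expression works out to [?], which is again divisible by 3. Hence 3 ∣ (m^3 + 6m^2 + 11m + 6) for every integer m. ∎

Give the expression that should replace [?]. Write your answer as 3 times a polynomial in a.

3(9a^3 + 36a^2 + 47a + 20)

The residues treated are {1, 0}, so the missing case is m ≡ 2 (mod 3); write m = 3a+2.
Then (3a+2)^3 + 6(3a+2)^2 + 11(3a+2) + 6 = 27a^3 + 108a^2 + 141a + 60 = 3(9a^3 + 36a^2 + 47a + 20).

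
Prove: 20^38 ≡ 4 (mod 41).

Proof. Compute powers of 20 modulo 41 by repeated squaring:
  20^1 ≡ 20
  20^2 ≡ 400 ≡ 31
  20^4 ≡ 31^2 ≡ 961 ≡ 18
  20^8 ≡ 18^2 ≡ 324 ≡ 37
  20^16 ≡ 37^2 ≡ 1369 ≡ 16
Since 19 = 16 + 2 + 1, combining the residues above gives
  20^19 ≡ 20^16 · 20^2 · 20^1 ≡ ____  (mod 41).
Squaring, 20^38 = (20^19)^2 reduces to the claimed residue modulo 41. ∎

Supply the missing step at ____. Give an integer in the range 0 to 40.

39

20^16 · 20^2 · 20^1 ≡ 16 · 31 · 20 = 9920.
9920 mod 41 = 39, so 20^19 ≡ 39 (mod 41).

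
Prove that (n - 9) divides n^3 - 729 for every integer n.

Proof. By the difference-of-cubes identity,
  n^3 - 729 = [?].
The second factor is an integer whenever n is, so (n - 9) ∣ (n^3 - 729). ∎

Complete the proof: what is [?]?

(n - 9)(n^2 + 9n + 81)

Polynomial division of n^3 - 729 by n - 9 leaves remainder 0 and quotient n^2 + 9n + 81.
Hence n^3 - 729 = (n - 9)(n^2 + 9n + 81).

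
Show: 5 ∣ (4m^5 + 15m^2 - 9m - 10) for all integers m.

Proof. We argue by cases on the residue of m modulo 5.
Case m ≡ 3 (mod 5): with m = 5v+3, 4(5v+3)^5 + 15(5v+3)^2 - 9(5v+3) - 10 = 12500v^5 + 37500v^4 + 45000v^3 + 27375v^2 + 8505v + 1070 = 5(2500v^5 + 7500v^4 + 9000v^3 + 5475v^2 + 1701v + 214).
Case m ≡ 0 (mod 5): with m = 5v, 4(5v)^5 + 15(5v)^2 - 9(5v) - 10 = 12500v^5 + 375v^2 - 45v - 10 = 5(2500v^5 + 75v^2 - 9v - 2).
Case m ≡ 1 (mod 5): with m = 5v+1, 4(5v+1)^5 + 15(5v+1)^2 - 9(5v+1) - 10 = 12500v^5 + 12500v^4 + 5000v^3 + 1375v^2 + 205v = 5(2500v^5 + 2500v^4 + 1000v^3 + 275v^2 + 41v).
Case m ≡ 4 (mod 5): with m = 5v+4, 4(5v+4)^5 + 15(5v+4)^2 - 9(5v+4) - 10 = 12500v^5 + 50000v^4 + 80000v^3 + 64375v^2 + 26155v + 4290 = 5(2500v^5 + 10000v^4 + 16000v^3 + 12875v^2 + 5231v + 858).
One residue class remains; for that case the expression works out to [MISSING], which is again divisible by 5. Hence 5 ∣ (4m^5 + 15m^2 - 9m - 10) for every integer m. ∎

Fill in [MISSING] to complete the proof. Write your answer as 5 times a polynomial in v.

5(2500v^5 + 5000v^4 + 4000v^3 + 1675v^2 + 371v + 32)

Only m ≡ 2 (mod 5) is unaccounted for. Put m = 5v+2:
4(5v+2)^5 + 15(5v+2)^2 - 9(5v+2) - 10 expands to 12500v^5 + 25000v^4 + 20000v^3 + 8375v^2 + 1855v + 160,
and factoring out 5 leaves 5(2500v^5 + 5000v^4 + 4000v^3 + 1675v^2 + 371v + 32).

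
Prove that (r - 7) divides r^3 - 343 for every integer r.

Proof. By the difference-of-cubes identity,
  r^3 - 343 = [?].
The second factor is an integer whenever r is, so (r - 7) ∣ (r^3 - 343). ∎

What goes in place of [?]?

a^3 - b^3 = (a - b)(a^2 + ab + b^2). With a = r, b = 7:
r^3 - 343 = (r - 7)(r^2 + 7r + 49).

(r - 7)(r^2 + 7r + 49)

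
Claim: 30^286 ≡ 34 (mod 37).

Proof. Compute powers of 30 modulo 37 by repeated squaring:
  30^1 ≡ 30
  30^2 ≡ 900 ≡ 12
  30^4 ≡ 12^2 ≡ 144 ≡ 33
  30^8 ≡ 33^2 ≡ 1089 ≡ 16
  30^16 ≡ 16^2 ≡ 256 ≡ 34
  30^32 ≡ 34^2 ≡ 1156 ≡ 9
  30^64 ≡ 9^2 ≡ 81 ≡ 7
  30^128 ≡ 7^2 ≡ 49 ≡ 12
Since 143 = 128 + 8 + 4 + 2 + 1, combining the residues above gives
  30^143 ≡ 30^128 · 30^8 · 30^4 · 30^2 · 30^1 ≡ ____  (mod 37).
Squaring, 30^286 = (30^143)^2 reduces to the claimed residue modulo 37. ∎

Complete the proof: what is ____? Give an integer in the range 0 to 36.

30^128 · 30^8 · 30^4 · 30^2 · 30^1 ≡ 12 · 16 · 33 · 12 · 30 = 2280960.
2280960 mod 37 = 21, so 30^143 ≡ 21 (mod 37).

21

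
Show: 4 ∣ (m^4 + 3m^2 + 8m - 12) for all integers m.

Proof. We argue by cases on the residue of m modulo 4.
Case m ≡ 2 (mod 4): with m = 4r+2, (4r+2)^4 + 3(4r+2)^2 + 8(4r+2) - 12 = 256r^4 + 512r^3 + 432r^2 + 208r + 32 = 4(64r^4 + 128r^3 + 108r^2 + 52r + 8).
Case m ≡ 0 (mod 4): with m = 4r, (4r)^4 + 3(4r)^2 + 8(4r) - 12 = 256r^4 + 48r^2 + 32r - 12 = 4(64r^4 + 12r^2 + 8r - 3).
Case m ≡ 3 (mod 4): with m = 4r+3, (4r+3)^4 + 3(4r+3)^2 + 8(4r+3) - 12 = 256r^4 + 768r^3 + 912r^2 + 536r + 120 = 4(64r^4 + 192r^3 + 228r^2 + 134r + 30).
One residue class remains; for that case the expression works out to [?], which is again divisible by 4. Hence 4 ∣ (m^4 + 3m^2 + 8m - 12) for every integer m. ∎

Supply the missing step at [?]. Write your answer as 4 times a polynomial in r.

4(64r^4 + 64r^3 + 36r^2 + 18r)

The residues treated are {2, 0, 3}, so the missing case is m ≡ 1 (mod 4); write m = 4r+1.
Then (4r+1)^4 + 3(4r+1)^2 + 8(4r+1) - 12 = 256r^4 + 256r^3 + 144r^2 + 72r = 4(64r^4 + 64r^3 + 36r^2 + 18r).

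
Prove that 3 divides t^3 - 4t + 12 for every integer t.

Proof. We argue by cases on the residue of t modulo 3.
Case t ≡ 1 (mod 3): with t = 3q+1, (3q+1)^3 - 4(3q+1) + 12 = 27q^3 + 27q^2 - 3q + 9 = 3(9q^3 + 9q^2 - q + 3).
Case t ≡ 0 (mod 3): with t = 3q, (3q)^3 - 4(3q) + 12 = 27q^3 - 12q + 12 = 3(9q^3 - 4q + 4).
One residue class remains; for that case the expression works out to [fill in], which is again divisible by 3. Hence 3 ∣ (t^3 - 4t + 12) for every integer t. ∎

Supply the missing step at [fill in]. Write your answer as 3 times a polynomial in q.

3(9q^3 + 18q^2 + 8q + 4)

Only t ≡ 2 (mod 3) is unaccounted for. Put t = 3q+2:
(3q+2)^3 - 4(3q+2) + 12 expands to 27q^3 + 54q^2 + 24q + 12,
and factoring out 3 leaves 3(9q^3 + 18q^2 + 8q + 4).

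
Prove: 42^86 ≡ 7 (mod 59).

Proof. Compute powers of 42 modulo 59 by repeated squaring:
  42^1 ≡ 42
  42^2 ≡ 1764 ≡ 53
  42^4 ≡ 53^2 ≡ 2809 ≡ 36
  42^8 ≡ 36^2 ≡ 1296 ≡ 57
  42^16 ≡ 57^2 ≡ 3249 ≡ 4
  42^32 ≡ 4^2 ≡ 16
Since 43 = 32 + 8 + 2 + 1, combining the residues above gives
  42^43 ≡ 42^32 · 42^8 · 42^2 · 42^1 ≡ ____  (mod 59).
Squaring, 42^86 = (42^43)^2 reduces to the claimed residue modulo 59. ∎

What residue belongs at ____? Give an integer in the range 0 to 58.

42^32 · 42^8 · 42^2 · 42^1 ≡ 16 · 57 · 53 · 42 = 2030112.
2030112 mod 59 = 40, so 42^43 ≡ 40 (mod 59).

40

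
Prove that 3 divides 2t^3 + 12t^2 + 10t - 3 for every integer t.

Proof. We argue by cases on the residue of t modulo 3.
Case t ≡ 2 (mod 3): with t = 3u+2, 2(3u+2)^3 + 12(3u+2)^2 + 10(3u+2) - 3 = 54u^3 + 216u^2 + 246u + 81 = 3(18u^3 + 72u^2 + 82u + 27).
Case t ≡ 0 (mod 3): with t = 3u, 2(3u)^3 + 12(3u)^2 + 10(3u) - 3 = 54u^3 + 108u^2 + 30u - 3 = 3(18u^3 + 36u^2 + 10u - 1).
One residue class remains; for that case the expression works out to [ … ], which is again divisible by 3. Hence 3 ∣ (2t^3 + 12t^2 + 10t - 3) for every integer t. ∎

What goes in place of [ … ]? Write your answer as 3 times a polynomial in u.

Only t ≡ 1 (mod 3) is unaccounted for. Put t = 3u+1:
2(3u+1)^3 + 12(3u+1)^2 + 10(3u+1) - 3 expands to 54u^3 + 162u^2 + 120u + 21,
and factoring out 3 leaves 3(18u^3 + 54u^2 + 40u + 7).

3(18u^3 + 54u^2 + 40u + 7)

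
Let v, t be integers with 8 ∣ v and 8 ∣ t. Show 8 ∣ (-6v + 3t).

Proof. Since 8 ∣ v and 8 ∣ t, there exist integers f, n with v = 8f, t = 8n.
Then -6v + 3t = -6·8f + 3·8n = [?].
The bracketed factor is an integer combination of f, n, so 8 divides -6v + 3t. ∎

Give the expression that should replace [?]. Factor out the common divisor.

8(-6f + 3n)

Each term has a factor of 8: -6·8f + 3·8n = 8·(-6f + 3n).
Since -6f + 3n is an integer, 8 ∣ (-6v + 3t).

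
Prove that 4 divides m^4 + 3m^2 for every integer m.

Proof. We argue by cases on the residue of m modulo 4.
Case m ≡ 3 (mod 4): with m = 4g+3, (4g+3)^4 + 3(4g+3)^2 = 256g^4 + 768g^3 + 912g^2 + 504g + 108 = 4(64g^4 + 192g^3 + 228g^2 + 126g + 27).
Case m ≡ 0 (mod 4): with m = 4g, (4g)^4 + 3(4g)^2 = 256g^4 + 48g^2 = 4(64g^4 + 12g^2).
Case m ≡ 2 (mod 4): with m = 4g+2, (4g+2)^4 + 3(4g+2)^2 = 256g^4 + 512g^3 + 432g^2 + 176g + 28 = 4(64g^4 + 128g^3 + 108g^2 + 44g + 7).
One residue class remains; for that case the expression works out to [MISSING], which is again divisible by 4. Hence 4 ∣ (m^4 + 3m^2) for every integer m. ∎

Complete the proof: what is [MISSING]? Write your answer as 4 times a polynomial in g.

Only m ≡ 1 (mod 4) is unaccounted for. Put m = 4g+1:
(4g+1)^4 + 3(4g+1)^2 expands to 256g^4 + 256g^3 + 144g^2 + 40g + 4,
and factoring out 4 leaves 4(64g^4 + 64g^3 + 36g^2 + 10g + 1).

4(64g^4 + 64g^3 + 36g^2 + 10g + 1)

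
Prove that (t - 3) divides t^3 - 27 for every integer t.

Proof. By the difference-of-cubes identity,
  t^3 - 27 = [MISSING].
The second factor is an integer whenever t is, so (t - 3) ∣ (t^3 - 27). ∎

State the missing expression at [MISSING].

a^3 - b^3 = (a - b)(a^2 + ab + b^2). With a = t, b = 3:
t^3 - 27 = (t - 3)(t^2 + 3t + 9).

(t - 3)(t^2 + 3t + 9)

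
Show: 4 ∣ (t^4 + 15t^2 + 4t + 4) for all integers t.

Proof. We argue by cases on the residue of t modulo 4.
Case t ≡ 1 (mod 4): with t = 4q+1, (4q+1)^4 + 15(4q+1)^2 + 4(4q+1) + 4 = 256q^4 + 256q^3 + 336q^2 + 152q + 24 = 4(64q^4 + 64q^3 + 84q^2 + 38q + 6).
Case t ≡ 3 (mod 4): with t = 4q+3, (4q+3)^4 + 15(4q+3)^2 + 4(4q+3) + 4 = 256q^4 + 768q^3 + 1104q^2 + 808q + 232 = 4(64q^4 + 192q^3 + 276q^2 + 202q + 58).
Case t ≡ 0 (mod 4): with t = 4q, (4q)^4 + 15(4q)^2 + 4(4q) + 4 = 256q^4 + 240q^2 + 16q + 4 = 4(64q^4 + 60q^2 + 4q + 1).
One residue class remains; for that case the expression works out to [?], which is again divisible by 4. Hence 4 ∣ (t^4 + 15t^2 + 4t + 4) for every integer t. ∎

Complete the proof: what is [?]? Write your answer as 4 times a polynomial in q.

The residues treated are {1, 3, 0}, so the missing case is t ≡ 2 (mod 4); write t = 4q+2.
Then (4q+2)^4 + 15(4q+2)^2 + 4(4q+2) + 4 = 256q^4 + 512q^3 + 624q^2 + 384q + 88 = 4(64q^4 + 128q^3 + 156q^2 + 96q + 22).

4(64q^4 + 128q^3 + 156q^2 + 96q + 22)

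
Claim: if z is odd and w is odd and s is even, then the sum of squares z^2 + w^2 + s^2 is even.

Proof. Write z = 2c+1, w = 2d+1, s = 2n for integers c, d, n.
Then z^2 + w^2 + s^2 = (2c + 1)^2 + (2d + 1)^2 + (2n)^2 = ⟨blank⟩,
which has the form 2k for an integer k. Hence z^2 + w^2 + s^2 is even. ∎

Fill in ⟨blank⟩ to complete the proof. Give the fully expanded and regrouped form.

2(2c^2 + 2c + 2d^2 + 2d + 2n^2 + 1)

Expanding: (2c + 1)^2 + (2d + 1)^2 + (2n)^2 = 4c^2 + 4c + 4d^2 + 4d + 4n^2 + 2.
Every term is even; pulling out the factor of 2 gives 2(2c^2 + 2c + 2d^2 + 2d + 2n^2 + 1).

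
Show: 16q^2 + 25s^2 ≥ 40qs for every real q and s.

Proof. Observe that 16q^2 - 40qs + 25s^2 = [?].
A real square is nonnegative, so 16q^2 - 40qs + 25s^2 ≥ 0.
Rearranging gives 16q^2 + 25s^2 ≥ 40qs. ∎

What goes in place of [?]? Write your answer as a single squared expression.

16q^2 - 40qs + 25s^2 is a perfect-square trinomial: the outer terms are (4q)^2 and (5s)^2, and the cross term is -2·4q·5s.
So 16q^2 - 40qs + 25s^2 = (4q - 5s)^2 ≥ 0.

(4q - 5s)^2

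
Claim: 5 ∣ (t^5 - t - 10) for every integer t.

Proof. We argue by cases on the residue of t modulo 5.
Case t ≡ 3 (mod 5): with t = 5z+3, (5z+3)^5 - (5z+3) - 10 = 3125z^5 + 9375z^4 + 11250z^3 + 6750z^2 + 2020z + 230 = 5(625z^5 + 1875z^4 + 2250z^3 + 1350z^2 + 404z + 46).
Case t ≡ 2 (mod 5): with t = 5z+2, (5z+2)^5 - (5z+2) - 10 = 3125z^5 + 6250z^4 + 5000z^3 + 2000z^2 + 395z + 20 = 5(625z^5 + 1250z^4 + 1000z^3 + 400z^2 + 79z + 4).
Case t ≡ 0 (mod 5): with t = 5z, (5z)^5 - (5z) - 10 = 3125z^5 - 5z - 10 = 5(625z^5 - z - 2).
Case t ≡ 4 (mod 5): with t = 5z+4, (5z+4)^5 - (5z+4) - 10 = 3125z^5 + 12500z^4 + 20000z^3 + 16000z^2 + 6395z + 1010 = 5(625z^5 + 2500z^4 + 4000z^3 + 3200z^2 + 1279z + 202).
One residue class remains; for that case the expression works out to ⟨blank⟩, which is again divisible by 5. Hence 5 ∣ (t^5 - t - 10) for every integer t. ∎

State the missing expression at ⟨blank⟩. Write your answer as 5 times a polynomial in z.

5(625z^5 + 625z^4 + 250z^3 + 50z^2 + 4z - 2)

Only t ≡ 1 (mod 5) is unaccounted for. Put t = 5z+1:
(5z+1)^5 - (5z+1) - 10 expands to 3125z^5 + 3125z^4 + 1250z^3 + 250z^2 + 20z - 10,
and factoring out 5 leaves 5(625z^5 + 625z^4 + 250z^3 + 50z^2 + 4z - 2).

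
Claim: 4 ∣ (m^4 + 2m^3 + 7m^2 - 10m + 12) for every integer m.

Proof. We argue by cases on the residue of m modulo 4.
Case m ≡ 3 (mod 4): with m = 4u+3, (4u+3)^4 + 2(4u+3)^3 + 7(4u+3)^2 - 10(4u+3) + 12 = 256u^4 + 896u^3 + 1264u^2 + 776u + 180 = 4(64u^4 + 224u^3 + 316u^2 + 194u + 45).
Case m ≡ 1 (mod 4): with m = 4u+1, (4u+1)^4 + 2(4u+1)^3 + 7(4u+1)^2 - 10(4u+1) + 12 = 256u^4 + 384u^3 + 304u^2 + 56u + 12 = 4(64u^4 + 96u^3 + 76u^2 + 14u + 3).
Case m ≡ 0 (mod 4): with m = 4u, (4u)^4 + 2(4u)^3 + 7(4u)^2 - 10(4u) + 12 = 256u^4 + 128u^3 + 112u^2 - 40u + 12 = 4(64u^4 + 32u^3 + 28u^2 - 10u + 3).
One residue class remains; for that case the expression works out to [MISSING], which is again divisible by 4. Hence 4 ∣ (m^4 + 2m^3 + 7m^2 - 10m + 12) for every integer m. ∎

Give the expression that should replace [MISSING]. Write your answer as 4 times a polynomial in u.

4(64u^4 + 160u^3 + 172u^2 + 74u + 13)

Only m ≡ 2 (mod 4) is unaccounted for. Put m = 4u+2:
(4u+2)^4 + 2(4u+2)^3 + 7(4u+2)^2 - 10(4u+2) + 12 expands to 256u^4 + 640u^3 + 688u^2 + 296u + 52,
and factoring out 4 leaves 4(64u^4 + 160u^3 + 172u^2 + 74u + 13).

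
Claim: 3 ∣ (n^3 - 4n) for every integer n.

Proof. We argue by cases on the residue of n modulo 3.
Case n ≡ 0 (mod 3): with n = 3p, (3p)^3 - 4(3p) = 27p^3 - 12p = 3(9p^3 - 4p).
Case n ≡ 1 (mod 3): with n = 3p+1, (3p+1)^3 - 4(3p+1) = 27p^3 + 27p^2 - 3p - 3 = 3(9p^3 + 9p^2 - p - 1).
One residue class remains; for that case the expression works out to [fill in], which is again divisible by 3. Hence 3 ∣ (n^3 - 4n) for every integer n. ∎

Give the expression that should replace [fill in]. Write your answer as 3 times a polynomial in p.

The residues treated are {0, 1}, so the missing case is n ≡ 2 (mod 3); write n = 3p+2.
Then (3p+2)^3 - 4(3p+2) = 27p^3 + 54p^2 + 24p = 3(9p^3 + 18p^2 + 8p).

3(9p^3 + 18p^2 + 8p)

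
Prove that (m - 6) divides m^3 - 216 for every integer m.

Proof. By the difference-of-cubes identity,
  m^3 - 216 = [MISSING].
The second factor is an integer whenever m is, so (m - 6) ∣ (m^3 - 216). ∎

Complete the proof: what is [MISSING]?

(m - 6)(m^2 + 6m + 36)

a^3 - b^3 = (a - b)(a^2 + ab + b^2). With a = m, b = 6:
m^3 - 216 = (m - 6)(m^2 + 6m + 36).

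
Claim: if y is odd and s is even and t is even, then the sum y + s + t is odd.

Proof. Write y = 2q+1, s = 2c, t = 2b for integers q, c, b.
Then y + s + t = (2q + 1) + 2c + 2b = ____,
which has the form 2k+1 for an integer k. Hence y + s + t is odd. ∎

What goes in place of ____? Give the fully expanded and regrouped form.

2(b + c + q) + 1

Expanding: (2q + 1) + 2c + 2b = 2b + 2c + 2q + 1.
Every term except the constant is even, so this is 2(b + c + q) + 1,
and b + c + q ∈ ℤ gives the required form.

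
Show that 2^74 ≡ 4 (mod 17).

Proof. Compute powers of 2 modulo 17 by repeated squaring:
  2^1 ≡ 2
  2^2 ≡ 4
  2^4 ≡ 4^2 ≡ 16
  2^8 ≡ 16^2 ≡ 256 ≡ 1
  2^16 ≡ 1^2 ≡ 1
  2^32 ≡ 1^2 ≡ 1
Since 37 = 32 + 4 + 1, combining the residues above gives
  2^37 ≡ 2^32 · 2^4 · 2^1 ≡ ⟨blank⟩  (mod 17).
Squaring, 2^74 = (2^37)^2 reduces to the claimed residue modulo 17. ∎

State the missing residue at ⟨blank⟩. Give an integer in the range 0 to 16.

Multiply the listed residues: 1 · 16 · 2 = 16 → 32.
Reducing modulo 17: 32 = 1·17 + 15, so 2^37 ≡ 15.

15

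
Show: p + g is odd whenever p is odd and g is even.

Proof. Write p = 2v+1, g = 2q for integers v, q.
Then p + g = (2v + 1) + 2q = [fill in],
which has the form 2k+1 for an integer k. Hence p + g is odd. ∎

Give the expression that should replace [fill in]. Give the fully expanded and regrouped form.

(2v + 1) + 2q = 2q + 2v + 1
= 2(q + v) + 1.
Since q + v is an integer, the sum is of the form 2k+1 for an integer k.

2(q + v) + 1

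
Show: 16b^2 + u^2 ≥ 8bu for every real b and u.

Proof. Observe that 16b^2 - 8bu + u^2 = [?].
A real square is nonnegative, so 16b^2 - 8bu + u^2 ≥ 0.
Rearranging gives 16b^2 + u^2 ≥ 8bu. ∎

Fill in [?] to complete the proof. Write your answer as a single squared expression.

(4b - u)^2

The leading and trailing coefficients are 4^2 and 1^2, and 8 = 2·4·1, so the trinomial is (4b - u)^2.
Hence 16b^2 - 8bu + u^2 ≥ 0.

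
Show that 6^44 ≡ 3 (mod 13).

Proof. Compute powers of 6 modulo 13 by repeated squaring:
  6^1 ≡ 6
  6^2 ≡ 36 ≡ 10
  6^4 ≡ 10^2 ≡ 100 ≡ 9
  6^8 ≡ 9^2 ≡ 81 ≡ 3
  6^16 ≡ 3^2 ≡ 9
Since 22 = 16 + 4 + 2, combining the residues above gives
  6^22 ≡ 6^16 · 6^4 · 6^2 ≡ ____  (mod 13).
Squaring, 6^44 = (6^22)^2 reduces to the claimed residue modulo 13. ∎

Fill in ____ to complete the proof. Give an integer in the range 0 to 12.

6^16 · 6^4 · 6^2 ≡ 9 · 9 · 10 = 810.
810 mod 13 = 4, so 6^22 ≡ 4 (mod 13).

4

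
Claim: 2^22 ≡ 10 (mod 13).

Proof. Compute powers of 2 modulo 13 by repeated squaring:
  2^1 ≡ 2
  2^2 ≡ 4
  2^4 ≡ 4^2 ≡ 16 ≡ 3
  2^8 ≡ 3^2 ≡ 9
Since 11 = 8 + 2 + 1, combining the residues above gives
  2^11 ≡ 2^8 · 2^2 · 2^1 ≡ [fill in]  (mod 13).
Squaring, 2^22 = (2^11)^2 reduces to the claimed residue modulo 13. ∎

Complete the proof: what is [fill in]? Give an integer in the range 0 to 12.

2^8 · 2^2 · 2^1 ≡ 9 · 4 · 2 = 72.
72 mod 13 = 7, so 2^11 ≡ 7 (mod 13).

7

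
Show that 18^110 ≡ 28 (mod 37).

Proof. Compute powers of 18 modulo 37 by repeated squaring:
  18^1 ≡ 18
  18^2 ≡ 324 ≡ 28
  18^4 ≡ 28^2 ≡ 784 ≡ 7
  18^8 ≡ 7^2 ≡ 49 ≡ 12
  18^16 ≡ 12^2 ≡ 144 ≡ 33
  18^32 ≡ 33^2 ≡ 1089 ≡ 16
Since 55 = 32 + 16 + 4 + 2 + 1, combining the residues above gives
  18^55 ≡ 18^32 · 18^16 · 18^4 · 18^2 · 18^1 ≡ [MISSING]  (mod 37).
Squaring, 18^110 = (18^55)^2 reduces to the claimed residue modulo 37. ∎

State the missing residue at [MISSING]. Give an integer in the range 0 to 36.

18^32 · 18^16 · 18^4 · 18^2 · 18^1 ≡ 16 · 33 · 7 · 28 · 18 = 1862784.
1862784 mod 37 = 19, so 18^55 ≡ 19 (mod 37).

19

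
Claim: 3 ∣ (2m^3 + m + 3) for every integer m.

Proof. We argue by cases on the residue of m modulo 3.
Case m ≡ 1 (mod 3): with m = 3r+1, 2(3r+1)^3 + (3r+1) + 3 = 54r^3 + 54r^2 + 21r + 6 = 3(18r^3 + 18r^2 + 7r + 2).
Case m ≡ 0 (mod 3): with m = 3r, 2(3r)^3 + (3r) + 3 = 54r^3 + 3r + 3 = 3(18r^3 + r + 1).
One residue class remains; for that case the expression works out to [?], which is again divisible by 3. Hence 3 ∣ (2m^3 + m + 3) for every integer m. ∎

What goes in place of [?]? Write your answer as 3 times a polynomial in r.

The residues treated are {1, 0}, so the missing case is m ≡ 2 (mod 3); write m = 3r+2.
Then 2(3r+2)^3 + (3r+2) + 3 = 54r^3 + 108r^2 + 75r + 21 = 3(18r^3 + 36r^2 + 25r + 7).

3(18r^3 + 36r^2 + 25r + 7)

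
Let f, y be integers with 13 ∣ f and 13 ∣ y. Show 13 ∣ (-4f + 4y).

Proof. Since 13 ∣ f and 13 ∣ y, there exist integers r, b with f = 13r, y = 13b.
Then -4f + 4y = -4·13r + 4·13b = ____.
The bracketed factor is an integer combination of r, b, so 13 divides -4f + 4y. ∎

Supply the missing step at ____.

Pull the common 13 out of every term: -4·13r + 4·13b = 13(4b - 4r).
4b - 4r is an integer, which exhibits the divisibility.

13(4b - 4r)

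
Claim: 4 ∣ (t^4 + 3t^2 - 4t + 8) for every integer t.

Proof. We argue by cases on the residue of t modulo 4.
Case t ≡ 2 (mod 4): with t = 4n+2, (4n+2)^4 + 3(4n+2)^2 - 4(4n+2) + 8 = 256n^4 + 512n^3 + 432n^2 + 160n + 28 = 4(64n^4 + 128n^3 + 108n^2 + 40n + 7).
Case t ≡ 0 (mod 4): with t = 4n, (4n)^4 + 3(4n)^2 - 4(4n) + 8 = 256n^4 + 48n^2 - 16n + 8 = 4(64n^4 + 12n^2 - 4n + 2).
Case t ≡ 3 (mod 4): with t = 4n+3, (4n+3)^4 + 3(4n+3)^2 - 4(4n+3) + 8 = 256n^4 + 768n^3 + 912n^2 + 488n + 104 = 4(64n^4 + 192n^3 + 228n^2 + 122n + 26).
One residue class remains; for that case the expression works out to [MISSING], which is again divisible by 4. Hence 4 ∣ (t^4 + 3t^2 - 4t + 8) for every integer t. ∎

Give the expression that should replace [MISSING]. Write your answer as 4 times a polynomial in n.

Only t ≡ 1 (mod 4) is unaccounted for. Put t = 4n+1:
(4n+1)^4 + 3(4n+1)^2 - 4(4n+1) + 8 expands to 256n^4 + 256n^3 + 144n^2 + 24n + 8,
and factoring out 4 leaves 4(64n^4 + 64n^3 + 36n^2 + 6n + 2).

4(64n^4 + 64n^3 + 36n^2 + 6n + 2)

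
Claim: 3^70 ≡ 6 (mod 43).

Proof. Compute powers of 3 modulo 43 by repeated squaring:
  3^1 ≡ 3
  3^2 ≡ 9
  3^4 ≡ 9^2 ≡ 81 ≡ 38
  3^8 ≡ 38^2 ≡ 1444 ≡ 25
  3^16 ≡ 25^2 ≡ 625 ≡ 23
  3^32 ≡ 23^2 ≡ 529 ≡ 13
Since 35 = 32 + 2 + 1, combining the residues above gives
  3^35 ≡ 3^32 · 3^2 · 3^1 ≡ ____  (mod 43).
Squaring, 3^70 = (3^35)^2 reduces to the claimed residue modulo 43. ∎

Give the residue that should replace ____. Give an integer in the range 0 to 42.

7

Multiply the listed residues: 13 · 9 · 3 = 117 → 351.
Reducing modulo 43: 351 = 8·43 + 7, so 3^35 ≡ 7.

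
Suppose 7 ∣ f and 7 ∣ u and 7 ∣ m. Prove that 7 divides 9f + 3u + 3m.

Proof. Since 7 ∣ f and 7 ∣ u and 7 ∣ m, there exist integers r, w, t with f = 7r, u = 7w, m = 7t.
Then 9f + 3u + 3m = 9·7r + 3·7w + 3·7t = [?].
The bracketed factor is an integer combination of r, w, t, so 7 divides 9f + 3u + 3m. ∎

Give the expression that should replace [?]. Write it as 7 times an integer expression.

7(9r + 3t + 3w)

Pull the common 7 out of every term: 9·7r + 3·7w + 3·7t = 7(9r + 3t + 3w).
9r + 3t + 3w is an integer, which exhibits the divisibility.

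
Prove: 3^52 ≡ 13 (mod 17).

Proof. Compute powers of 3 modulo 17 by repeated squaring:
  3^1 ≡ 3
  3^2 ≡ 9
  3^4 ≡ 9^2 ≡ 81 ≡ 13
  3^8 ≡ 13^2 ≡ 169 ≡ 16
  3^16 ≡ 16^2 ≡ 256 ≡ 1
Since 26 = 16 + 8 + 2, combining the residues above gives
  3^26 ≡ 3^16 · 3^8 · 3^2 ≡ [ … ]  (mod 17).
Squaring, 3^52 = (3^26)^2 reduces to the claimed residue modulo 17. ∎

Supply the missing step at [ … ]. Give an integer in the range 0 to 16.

Multiply the listed residues: 1 · 16 · 9 = 16 → 144.
Reducing modulo 17: 144 = 8·17 + 8, so 3^26 ≡ 8.

8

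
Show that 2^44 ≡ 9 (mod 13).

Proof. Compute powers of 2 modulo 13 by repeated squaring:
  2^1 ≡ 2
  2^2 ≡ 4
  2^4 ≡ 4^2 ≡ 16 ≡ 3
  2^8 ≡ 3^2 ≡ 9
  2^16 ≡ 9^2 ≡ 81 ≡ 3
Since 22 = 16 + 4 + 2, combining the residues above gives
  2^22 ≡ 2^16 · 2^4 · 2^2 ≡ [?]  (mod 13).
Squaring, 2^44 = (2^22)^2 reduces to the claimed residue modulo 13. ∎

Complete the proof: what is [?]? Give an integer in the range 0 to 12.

10

Multiply the listed residues: 3 · 3 · 4 = 9 → 36.
Reducing modulo 13: 36 = 2·13 + 10, so 2^22 ≡ 10.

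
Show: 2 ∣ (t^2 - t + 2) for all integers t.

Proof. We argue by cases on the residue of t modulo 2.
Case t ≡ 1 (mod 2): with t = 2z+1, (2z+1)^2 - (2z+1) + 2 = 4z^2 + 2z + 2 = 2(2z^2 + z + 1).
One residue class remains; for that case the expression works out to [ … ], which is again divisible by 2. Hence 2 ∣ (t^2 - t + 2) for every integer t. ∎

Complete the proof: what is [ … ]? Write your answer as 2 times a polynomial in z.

The residues treated are {1}, so the missing case is t ≡ 0 (mod 2); write t = 2z.
Then (2z)^2 - (2z) + 2 = 4z^2 - 2z + 2 = 2(2z^2 - z + 1).

2(2z^2 - z + 1)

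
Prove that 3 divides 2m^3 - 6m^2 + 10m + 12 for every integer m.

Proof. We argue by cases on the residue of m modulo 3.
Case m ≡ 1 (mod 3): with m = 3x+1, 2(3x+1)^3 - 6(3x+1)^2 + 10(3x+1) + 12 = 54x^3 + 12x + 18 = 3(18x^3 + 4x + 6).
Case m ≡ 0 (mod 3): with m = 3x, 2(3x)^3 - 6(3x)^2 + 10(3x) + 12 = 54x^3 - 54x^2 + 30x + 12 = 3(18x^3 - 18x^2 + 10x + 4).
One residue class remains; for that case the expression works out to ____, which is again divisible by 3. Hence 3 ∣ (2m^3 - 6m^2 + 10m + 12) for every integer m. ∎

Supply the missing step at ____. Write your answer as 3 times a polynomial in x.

3(18x^3 + 18x^2 + 10x + 8)

Only m ≡ 2 (mod 3) is unaccounted for. Put m = 3x+2:
2(3x+2)^3 - 6(3x+2)^2 + 10(3x+2) + 12 expands to 54x^3 + 54x^2 + 30x + 24,
and factoring out 3 leaves 3(18x^3 + 18x^2 + 10x + 8).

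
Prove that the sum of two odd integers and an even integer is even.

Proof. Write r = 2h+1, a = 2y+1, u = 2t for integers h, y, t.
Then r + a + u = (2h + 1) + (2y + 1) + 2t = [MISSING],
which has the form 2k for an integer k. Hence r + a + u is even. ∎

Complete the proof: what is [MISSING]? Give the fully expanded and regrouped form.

Expanding: (2h + 1) + (2y + 1) + 2t = 2h + 2t + 2y + 2.
Every term is even; pulling out the factor of 2 gives 2(h + t + y + 1).

2(h + t + y + 1)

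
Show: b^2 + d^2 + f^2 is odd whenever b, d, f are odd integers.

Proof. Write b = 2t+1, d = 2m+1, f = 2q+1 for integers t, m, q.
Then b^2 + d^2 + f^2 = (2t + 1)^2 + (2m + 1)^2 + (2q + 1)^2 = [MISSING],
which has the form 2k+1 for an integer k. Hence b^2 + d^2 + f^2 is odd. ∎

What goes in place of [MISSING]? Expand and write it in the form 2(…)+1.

2(2m^2 + 2m + 2q^2 + 2q + 2t^2 + 2t + 1) + 1

Expanding: (2t + 1)^2 + (2m + 1)^2 + (2q + 1)^2 = 4m^2 + 4m + 4q^2 + 4q + 4t^2 + 4t + 3.
Every term except the constant is even, so this is 2(2m^2 + 2m + 2q^2 + 2q + 2t^2 + 2t + 1) + 1,
and 2m^2 + 2m + 2q^2 + 2q + 2t^2 + 2t + 1 ∈ ℤ gives the required form.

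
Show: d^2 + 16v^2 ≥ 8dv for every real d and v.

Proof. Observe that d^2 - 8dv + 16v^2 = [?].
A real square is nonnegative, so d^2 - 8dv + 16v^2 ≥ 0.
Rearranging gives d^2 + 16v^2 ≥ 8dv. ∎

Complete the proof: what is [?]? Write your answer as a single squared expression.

(d - 4v)^2

d^2 - 8dv + 16v^2 is a perfect-square trinomial: the outer terms are (d)^2 and (4v)^2, and the cross term is -2·d·4v.
So d^2 - 8dv + 16v^2 = (d - 4v)^2 ≥ 0.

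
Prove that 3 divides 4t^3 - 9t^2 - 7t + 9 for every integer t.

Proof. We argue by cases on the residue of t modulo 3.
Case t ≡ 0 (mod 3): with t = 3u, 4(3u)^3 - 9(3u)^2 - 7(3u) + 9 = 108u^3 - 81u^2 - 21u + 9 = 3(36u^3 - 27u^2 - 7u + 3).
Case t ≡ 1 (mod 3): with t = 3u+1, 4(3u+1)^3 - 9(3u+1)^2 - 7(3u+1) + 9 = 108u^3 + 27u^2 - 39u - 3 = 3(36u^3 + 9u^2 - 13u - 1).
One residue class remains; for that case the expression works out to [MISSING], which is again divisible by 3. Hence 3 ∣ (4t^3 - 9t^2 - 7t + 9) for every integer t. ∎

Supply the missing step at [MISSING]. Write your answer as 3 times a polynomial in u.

3(36u^3 + 45u^2 + 5u - 3)

Only t ≡ 2 (mod 3) is unaccounted for. Put t = 3u+2:
4(3u+2)^3 - 9(3u+2)^2 - 7(3u+2) + 9 expands to 108u^3 + 135u^2 + 15u - 9,
and factoring out 3 leaves 3(36u^3 + 45u^2 + 5u - 3).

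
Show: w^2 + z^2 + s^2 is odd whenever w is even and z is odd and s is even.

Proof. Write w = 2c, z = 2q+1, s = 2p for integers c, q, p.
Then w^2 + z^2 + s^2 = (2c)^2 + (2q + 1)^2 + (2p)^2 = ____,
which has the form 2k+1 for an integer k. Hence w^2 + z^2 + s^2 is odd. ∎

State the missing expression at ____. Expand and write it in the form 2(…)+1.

Expanding: (2c)^2 + (2q + 1)^2 + (2p)^2 = 4c^2 + 4p^2 + 4q^2 + 4q + 1.
Every term except the constant is even, so this is 2(2c^2 + 2p^2 + 2q^2 + 2q) + 1,
and 2c^2 + 2p^2 + 2q^2 + 2q ∈ ℤ gives the required form.

2(2c^2 + 2p^2 + 2q^2 + 2q) + 1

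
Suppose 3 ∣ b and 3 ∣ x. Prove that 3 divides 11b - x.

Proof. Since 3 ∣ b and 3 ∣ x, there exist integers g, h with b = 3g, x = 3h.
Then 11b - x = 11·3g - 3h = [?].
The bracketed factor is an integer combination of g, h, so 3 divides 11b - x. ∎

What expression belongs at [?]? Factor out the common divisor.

3(11g - h)

Pull the common 3 out of every term: 11·3g - 3h = 3(11g - h).
11g - h is an integer, which exhibits the divisibility.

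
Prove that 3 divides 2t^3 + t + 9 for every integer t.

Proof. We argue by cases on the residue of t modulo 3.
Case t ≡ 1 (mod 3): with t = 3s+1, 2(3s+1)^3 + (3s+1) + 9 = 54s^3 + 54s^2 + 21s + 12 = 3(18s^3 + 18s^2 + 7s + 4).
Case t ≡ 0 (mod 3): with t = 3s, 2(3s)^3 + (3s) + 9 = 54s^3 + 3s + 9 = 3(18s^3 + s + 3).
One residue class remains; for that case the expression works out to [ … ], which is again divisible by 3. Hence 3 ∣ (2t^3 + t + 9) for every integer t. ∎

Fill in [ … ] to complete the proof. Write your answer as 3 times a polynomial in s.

Only t ≡ 2 (mod 3) is unaccounted for. Put t = 3s+2:
2(3s+2)^3 + (3s+2) + 9 expands to 54s^3 + 108s^2 + 75s + 27,
and factoring out 3 leaves 3(18s^3 + 36s^2 + 25s + 9).

3(18s^3 + 36s^2 + 25s + 9)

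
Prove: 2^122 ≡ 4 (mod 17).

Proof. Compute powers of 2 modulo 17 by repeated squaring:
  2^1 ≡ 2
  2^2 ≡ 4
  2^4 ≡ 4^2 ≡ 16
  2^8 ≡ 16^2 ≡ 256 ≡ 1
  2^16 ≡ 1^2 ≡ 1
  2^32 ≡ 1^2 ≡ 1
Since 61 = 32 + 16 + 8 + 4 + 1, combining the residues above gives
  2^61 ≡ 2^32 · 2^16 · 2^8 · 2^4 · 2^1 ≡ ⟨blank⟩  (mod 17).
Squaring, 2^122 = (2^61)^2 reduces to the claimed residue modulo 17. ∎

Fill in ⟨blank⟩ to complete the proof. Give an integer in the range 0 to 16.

2^32 · 2^16 · 2^8 · 2^4 · 2^1 ≡ 1 · 1 · 1 · 16 · 2 = 32.
32 mod 17 = 15, so 2^61 ≡ 15 (mod 17).

15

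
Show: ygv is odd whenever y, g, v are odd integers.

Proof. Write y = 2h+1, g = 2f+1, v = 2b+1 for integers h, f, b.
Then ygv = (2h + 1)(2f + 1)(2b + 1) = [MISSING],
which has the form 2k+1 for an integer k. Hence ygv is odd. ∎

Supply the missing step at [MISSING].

2(4bfh + 2bf + 2bh + b + 2fh + f + h) + 1

(2h + 1)(2f + 1)(2b + 1) = 8bfh + 4bf + 4bh + 2b + 4fh + 2f + 2h + 1
= 2(4bfh + 2bf + 2bh + b + 2fh + f + h) + 1.
Since 4bfh + 2bf + 2bh + b + 2fh + f + h is an integer, the product is of the form 2k+1 for an integer k.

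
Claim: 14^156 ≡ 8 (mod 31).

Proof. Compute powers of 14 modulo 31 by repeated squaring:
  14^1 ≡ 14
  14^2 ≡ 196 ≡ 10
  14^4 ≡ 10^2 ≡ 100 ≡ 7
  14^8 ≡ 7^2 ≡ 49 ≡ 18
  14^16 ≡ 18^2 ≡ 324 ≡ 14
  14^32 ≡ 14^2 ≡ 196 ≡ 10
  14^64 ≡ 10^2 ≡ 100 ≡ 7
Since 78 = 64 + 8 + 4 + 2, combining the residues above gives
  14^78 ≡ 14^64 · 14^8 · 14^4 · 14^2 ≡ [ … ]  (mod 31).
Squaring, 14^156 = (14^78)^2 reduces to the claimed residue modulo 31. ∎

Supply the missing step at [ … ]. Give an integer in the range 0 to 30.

16

Multiply the listed residues: 7 · 18 · 7 · 10 = 126 → 882 → 8820.
Reducing modulo 31: 8820 = 284·31 + 16, so 14^78 ≡ 16.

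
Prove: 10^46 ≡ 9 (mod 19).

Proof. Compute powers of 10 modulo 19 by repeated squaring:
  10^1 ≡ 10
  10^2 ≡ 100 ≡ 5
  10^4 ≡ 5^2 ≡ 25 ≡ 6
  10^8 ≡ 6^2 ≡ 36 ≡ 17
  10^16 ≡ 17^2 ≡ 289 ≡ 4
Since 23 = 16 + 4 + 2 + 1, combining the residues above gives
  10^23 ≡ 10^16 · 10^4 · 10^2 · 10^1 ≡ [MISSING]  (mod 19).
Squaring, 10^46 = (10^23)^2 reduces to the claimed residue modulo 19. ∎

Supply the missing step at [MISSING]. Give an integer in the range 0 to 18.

10^16 · 10^4 · 10^2 · 10^1 ≡ 4 · 6 · 5 · 10 = 1200.
1200 mod 19 = 3, so 10^23 ≡ 3 (mod 19).

3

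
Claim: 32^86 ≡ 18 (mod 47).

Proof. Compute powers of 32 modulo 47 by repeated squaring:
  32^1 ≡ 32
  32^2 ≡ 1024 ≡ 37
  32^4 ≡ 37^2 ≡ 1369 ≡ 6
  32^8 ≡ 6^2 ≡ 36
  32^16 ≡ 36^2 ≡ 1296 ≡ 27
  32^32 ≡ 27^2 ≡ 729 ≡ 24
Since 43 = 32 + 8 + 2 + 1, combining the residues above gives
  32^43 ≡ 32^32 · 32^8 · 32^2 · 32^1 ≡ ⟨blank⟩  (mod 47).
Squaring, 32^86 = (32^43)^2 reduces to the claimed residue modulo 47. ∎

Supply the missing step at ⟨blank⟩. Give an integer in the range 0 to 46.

Multiply the listed residues: 24 · 36 · 37 · 32 = 864 → 31968 → 1022976.
Reducing modulo 47: 1022976 = 21765·47 + 21, so 32^43 ≡ 21.

21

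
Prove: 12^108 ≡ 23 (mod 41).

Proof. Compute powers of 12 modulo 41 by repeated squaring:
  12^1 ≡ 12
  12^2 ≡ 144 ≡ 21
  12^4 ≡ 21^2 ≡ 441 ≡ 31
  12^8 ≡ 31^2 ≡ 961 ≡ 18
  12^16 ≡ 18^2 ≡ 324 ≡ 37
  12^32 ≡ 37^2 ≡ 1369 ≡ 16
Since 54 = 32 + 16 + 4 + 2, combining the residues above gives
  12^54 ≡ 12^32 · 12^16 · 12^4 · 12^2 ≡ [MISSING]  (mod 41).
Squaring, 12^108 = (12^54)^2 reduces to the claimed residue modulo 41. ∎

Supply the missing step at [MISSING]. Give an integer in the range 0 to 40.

33

Multiply the listed residues: 16 · 37 · 31 · 21 = 592 → 18352 → 385392.
Reducing modulo 41: 385392 = 9399·41 + 33, so 12^54 ≡ 33.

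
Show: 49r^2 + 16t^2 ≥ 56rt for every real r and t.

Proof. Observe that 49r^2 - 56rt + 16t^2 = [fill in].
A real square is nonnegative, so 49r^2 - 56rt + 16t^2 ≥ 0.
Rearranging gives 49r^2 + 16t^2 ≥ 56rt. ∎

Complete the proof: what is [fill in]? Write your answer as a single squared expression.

(7r - 4t)^2

49r^2 - 56rt + 16t^2 is a perfect-square trinomial: the outer terms are (7r)^2 and (4t)^2, and the cross term is -2·7r·4t.
So 49r^2 - 56rt + 16t^2 = (7r - 4t)^2 ≥ 0.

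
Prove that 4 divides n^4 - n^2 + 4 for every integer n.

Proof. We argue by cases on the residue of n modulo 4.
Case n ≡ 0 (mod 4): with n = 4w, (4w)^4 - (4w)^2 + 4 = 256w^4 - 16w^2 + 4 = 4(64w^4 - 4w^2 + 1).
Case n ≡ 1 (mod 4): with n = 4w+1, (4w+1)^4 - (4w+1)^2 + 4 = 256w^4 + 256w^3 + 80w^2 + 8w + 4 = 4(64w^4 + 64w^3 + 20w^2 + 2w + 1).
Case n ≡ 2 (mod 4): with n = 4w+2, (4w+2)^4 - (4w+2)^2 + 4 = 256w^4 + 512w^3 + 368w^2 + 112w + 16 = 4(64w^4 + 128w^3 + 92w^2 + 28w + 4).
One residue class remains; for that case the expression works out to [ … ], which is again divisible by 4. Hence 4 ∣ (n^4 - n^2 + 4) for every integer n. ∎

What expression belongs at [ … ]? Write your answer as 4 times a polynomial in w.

Only n ≡ 3 (mod 4) is unaccounted for. Put n = 4w+3:
(4w+3)^4 - (4w+3)^2 + 4 expands to 256w^4 + 768w^3 + 848w^2 + 408w + 76,
and factoring out 4 leaves 4(64w^4 + 192w^3 + 212w^2 + 102w + 19).

4(64w^4 + 192w^3 + 212w^2 + 102w + 19)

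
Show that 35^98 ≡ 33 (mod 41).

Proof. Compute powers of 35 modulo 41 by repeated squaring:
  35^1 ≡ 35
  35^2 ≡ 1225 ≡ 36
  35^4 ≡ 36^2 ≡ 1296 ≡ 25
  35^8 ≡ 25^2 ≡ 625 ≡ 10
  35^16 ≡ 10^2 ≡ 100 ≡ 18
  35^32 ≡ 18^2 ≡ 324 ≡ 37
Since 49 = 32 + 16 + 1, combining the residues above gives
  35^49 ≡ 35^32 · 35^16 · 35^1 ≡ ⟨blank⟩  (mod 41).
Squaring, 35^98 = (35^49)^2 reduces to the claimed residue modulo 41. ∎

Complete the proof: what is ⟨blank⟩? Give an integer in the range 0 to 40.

35^32 · 35^16 · 35^1 ≡ 37 · 18 · 35 = 23310.
23310 mod 41 = 22, so 35^49 ≡ 22 (mod 41).

22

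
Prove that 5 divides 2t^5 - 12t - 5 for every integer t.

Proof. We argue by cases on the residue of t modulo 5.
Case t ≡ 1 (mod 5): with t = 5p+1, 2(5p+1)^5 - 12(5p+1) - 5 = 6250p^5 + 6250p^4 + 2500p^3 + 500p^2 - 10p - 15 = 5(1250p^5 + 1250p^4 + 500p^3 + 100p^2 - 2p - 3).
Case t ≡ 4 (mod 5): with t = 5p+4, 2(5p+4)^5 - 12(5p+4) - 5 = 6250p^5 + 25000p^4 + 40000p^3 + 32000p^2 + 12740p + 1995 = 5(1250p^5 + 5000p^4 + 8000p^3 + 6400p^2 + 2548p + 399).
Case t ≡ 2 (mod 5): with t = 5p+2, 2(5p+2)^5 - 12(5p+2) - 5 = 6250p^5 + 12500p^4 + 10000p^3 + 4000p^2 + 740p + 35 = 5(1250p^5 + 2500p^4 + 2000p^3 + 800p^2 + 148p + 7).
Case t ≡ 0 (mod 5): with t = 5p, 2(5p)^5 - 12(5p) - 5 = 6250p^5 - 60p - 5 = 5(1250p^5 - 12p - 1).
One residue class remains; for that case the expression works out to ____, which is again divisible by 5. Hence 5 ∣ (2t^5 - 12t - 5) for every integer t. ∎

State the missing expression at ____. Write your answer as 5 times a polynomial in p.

5(1250p^5 + 3750p^4 + 4500p^3 + 2700p^2 + 798p + 89)

Only t ≡ 3 (mod 5) is unaccounted for. Put t = 5p+3:
2(5p+3)^5 - 12(5p+3) - 5 expands to 6250p^5 + 18750p^4 + 22500p^3 + 13500p^2 + 3990p + 445,
and factoring out 5 leaves 5(1250p^5 + 3750p^4 + 4500p^3 + 2700p^2 + 798p + 89).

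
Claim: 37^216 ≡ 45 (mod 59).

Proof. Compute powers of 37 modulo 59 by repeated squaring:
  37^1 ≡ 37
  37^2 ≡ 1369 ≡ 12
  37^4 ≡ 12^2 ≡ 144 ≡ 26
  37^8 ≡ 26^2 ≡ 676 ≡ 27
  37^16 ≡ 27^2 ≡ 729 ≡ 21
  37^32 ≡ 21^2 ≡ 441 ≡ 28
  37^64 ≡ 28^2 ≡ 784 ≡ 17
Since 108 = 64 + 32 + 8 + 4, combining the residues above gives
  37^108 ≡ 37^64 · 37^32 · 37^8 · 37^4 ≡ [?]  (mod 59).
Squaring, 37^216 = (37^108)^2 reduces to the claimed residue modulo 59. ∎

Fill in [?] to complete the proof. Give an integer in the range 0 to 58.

37^64 · 37^32 · 37^8 · 37^4 ≡ 17 · 28 · 27 · 26 = 334152.
334152 mod 59 = 35, so 37^108 ≡ 35 (mod 59).

35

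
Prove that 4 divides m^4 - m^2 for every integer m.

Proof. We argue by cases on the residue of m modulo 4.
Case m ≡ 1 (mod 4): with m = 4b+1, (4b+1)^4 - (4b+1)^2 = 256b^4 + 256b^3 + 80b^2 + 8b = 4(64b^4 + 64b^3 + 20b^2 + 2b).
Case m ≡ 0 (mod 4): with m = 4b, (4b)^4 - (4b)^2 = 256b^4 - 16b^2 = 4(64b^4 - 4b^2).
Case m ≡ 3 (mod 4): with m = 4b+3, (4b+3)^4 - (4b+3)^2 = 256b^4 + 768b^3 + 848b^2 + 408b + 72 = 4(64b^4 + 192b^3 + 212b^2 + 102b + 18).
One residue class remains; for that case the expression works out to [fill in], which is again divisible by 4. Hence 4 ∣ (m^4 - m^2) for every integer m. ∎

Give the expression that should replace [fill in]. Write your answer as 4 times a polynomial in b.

4(64b^4 + 128b^3 + 92b^2 + 28b + 3)

The residues treated are {1, 0, 3}, so the missing case is m ≡ 2 (mod 4); write m = 4b+2.
Then (4b+2)^4 - (4b+2)^2 = 256b^4 + 512b^3 + 368b^2 + 112b + 12 = 4(64b^4 + 128b^3 + 92b^2 + 28b + 3).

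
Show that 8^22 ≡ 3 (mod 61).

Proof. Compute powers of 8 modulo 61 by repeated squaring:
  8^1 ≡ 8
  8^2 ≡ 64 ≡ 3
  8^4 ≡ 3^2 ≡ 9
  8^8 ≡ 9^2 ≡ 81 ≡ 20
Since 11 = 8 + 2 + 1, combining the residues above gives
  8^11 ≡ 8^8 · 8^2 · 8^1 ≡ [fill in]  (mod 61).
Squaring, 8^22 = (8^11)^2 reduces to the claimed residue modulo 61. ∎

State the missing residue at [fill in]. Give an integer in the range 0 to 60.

8^8 · 8^2 · 8^1 ≡ 20 · 3 · 8 = 480.
480 mod 61 = 53, so 8^11 ≡ 53 (mod 61).

53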